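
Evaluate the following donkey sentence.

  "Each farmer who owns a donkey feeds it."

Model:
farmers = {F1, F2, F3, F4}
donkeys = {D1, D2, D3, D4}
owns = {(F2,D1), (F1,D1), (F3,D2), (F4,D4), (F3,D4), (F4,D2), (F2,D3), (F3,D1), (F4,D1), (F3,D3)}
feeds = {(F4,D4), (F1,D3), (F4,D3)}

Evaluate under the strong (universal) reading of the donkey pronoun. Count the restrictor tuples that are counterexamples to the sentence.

9

"it" takes "a donkey" as antecedent — a donkey pronoun bound across the clause boundary.
Strong reading: for every (f,d) with owns(f,d), feeds(f,d).
Restrictor pairs: (F1,D1) ✗  (F2,D1) ✗  (F2,D3) ✗  (F3,D1) ✗  (F3,D2) ✗  (F3,D3) ✗  (F3,D4) ✗  (F4,D1) ✗  (F4,D2) ✗  (F4,D4) ✓
Counterexamples (restrictor pairs failing the scope): 9.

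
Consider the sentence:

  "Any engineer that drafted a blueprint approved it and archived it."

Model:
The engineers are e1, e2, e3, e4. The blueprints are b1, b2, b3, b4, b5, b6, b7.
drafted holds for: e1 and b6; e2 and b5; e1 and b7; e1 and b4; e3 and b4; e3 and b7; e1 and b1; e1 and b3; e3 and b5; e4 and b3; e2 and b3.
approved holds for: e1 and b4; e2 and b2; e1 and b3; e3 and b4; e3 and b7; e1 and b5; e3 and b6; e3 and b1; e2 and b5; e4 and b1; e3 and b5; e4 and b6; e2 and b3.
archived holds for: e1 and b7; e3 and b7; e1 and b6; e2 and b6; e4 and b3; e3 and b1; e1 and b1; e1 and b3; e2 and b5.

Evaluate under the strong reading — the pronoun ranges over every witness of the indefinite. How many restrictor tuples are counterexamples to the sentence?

8

"it" takes "a blueprint" as antecedent — a donkey pronoun bound across the clause boundary.
Strong reading: for every (e,b) with drafted(e,b), approved(e,b) ∧ archived(e,b).
Restrictor pairs: (e1,b1) ✗  (e1,b3) ✓  (e1,b4) ✗  (e1,b6) ✗  (e1,b7) ✗  (e2,b3) ✗  (e2,b5) ✓  (e3,b4) ✗  (e3,b5) ✗  (e3,b7) ✓  (e4,b3) ✗
Counterexamples (restrictor pairs failing the scope): 8.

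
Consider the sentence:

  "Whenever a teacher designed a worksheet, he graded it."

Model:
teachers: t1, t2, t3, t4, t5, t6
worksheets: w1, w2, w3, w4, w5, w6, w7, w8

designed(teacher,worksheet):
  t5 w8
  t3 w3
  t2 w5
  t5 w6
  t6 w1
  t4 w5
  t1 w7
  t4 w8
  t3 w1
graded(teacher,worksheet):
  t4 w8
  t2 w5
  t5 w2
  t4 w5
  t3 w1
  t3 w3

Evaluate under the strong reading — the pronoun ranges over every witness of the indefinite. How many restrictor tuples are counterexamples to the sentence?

"it" takes "a worksheet" as antecedent — a donkey pronoun bound across the clause boundary.
Strong reading: for every (t,w) with designed(t,w), graded(t,w).
Restrictor pairs: (t1,w7) ✗  (t2,w5) ✓  (t3,w1) ✓  (t3,w3) ✓  (t4,w5) ✓  (t4,w8) ✓  (t5,w6) ✗  (t5,w8) ✗  (t6,w1) ✗
Counterexamples (restrictor pairs failing the scope): 4.

4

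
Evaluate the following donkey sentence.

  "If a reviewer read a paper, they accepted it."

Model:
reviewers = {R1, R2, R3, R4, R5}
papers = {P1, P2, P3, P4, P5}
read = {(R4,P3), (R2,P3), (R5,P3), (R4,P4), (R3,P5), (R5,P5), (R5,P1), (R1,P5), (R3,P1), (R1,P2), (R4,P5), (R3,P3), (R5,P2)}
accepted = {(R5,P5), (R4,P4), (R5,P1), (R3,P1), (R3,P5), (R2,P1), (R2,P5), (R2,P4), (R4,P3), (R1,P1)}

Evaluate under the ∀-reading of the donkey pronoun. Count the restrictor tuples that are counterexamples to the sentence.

7

"it" takes "a paper" as antecedent — a donkey pronoun bound across the clause boundary.
Strong reading: for every (r,p) with read(r,p), accepted(r,p).
Restrictor pairs: (R1,P2) ✗  (R1,P5) ✗  (R2,P3) ✗  (R3,P1) ✓  (R3,P3) ✗  (R3,P5) ✓  (R4,P3) ✓  (R4,P4) ✓  (R4,P5) ✗  (R5,P1) ✓  (R5,P2) ✗  (R5,P3) ✗  (R5,P5) ✓
Counterexamples (restrictor pairs failing the scope): 7.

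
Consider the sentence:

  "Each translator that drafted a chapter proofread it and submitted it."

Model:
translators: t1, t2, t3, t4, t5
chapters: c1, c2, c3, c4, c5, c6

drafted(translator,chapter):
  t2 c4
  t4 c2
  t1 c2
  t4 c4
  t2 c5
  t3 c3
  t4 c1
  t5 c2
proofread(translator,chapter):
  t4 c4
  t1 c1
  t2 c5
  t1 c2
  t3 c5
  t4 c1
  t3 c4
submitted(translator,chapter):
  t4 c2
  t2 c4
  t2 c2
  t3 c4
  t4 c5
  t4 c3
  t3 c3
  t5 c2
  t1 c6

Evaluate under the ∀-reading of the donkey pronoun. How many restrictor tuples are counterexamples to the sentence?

"it" takes "a chapter" as antecedent — a donkey pronoun bound across the clause boundary.
Strong reading: for every (t,c) with drafted(t,c), proofread(t,c) ∧ submitted(t,c).
Restrictor pairs: (t1,c2) ✗  (t2,c4) ✗  (t2,c5) ✗  (t3,c3) ✗  (t4,c1) ✗  (t4,c2) ✗  (t4,c4) ✗  (t5,c2) ✗
Counterexamples (restrictor pairs failing the scope): 8.

8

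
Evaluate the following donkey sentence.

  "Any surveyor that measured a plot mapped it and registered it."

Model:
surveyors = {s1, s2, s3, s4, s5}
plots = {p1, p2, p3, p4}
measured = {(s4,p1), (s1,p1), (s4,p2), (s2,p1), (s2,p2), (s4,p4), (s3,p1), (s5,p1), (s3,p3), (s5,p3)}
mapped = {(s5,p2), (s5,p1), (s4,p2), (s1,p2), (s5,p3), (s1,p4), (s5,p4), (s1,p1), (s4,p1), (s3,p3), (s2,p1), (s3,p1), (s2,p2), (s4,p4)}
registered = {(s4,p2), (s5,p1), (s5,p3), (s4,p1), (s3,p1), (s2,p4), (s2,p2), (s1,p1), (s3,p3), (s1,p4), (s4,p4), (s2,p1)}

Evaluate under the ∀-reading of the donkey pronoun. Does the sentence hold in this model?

"it" takes "a plot" as antecedent — a donkey pronoun bound across the clause boundary.
Strong reading: for every (s,p) with measured(s,p), mapped(s,p) ∧ registered(s,p).
Restrictor pairs: (s1,p1) ✓  (s2,p1) ✓  (s2,p2) ✓  (s3,p1) ✓  (s3,p3) ✓  (s4,p1) ✓  (s4,p2) ✓  (s4,p4) ✓  (s5,p1) ✓  (s5,p3) ✓
Every restrictor pair satisfies the scope.

True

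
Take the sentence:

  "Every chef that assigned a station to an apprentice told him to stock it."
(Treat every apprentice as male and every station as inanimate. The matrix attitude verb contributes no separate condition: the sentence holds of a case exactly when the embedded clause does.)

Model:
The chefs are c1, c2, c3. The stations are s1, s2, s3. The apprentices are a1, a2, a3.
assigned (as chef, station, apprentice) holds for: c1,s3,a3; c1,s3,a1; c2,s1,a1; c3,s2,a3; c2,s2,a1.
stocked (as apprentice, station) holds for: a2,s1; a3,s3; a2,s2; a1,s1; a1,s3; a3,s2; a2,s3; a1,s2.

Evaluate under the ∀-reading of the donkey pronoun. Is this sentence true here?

"him" takes "an apprentice" as antecedent and "it" takes "a station"; both are donkey pronouns co-varying with the restrictor.
Strong reading: for every (c,s,a) with assigned(c,s,a), stocked(a,s).
Restrictor triples: (c1,s3,a1)→stocked(a1,s3) ✓  (c1,s3,a3)→stocked(a3,s3) ✓  (c2,s1,a1)→stocked(a1,s1) ✓  (c2,s2,a1)→stocked(a1,s2) ✓  (c3,s2,a3)→stocked(a3,s2) ✓
Every restrictor triple satisfies the scope.

True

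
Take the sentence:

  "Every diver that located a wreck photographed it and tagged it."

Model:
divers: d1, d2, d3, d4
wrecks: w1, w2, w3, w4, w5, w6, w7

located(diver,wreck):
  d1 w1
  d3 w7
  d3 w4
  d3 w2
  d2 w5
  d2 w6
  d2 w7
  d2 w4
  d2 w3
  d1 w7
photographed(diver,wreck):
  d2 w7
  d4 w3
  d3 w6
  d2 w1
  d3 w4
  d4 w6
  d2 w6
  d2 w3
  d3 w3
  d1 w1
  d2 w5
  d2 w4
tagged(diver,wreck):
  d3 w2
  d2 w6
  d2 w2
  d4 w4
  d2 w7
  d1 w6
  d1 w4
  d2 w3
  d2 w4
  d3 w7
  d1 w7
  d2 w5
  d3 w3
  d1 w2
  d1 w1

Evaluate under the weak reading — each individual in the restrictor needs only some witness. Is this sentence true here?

"it" takes "a wreck" as antecedent — a donkey pronoun bound across the clause boundary.
Weak reading: every diver d with some located-wreck has at least one located-wreck w such that photographed(d,w) ∧ tagged(d,w).
Per diver: d1:✓  d2:✓  d3:✗
d3 has no witness among its located-wrecks.

False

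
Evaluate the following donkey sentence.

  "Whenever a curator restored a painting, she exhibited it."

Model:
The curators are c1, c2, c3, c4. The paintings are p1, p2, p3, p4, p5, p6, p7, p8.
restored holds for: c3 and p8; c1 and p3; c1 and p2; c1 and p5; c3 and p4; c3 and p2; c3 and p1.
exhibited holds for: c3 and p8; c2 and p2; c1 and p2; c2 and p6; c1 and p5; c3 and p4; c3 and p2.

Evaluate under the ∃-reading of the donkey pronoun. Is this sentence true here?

True

"it" takes "a painting" as antecedent — a donkey pronoun bound across the clause boundary.
Weak reading: every curator c with some restored-painting has at least one restored-painting p such that exhibited(c,p).
Per curator: c1:✓  c3:✓
Every curator in the restrictor has a witness.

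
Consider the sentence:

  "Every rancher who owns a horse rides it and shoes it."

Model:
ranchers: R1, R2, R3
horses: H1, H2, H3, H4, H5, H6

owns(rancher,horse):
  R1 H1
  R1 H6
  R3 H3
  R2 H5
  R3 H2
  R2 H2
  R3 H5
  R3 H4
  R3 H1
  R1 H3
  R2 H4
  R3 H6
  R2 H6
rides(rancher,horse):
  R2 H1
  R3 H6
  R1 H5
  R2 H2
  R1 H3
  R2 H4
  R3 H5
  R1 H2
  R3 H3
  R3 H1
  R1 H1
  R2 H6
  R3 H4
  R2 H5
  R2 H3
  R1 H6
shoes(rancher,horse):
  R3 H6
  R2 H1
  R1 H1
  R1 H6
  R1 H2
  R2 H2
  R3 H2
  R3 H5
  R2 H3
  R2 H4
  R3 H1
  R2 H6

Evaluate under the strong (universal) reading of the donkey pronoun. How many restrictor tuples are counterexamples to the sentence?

5

"it" takes "a horse" as antecedent — a donkey pronoun bound across the clause boundary.
Strong reading: for every (r,h) with owns(r,h), rides(r,h) ∧ shoes(r,h).
Restrictor pairs: (R1,H1) ✓  (R1,H3) ✗  (R1,H6) ✓  (R2,H2) ✓  (R2,H4) ✓  (R2,H5) ✗  (R2,H6) ✓  (R3,H1) ✓  (R3,H2) ✗  (R3,H3) ✗  (R3,H4) ✗  (R3,H5) ✓  (R3,H6) ✓
Counterexamples (restrictor pairs failing the scope): 5.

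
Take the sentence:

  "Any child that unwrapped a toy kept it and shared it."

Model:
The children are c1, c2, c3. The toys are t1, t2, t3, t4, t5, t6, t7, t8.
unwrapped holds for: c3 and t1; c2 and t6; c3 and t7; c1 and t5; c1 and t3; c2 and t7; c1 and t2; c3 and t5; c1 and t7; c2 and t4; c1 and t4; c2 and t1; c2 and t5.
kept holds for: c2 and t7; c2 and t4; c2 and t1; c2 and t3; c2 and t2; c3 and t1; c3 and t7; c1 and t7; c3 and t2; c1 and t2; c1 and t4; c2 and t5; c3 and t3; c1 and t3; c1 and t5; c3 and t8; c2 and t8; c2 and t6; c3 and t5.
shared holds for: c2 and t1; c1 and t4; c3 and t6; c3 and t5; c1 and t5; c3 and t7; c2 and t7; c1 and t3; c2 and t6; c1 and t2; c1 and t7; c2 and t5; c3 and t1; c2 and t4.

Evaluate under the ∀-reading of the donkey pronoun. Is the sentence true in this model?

"it" takes "a toy" as antecedent — a donkey pronoun bound across the clause boundary.
Strong reading: for every (c,t) with unwrapped(c,t), kept(c,t) ∧ shared(c,t).
Restrictor pairs: (c1,t2) ✓  (c1,t3) ✓  (c1,t4) ✓  (c1,t5) ✓  (c1,t7) ✓  (c2,t1) ✓  (c2,t4) ✓  (c2,t5) ✓  (c2,t6) ✓  (c2,t7) ✓  (c3,t1) ✓  (c3,t5) ✓  (c3,t7) ✓
Every restrictor pair satisfies the scope.

True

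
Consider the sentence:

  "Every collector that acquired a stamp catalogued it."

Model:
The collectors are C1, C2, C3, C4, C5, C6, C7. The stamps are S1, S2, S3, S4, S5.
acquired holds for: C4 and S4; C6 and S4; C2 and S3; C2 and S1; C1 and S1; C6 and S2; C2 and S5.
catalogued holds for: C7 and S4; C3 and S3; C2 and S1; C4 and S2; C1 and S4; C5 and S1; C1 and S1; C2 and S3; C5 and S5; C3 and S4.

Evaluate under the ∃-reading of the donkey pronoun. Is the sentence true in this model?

"it" takes "a stamp" as antecedent — a donkey pronoun bound across the clause boundary.
Weak reading: every collector c with some acquired-stamp has at least one acquired-stamp s such that catalogued(c,s).
Per collector: C1:✓  C2:✓  C4:✗  C6:✗
C4 has no witness among its acquired-stamps.

False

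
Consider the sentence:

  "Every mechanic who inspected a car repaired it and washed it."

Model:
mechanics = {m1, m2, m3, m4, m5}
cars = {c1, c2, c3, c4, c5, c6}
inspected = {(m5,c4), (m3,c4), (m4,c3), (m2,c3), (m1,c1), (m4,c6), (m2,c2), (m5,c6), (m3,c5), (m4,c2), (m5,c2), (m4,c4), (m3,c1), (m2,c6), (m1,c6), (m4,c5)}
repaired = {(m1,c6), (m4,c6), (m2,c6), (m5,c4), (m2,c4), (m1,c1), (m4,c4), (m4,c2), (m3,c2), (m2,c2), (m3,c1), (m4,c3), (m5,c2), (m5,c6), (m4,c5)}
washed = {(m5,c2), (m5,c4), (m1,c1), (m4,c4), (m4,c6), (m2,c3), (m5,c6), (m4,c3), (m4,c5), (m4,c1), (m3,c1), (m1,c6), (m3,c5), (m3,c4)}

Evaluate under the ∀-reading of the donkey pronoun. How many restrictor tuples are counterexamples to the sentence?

"it" takes "a car" as antecedent — a donkey pronoun bound across the clause boundary.
Strong reading: for every (m,c) with inspected(m,c), repaired(m,c) ∧ washed(m,c).
Restrictor pairs: (m1,c1) ✓  (m1,c6) ✓  (m2,c2) ✗  (m2,c3) ✗  (m2,c6) ✗  (m3,c1) ✓  (m3,c4) ✗  (m3,c5) ✗  (m4,c2) ✗  (m4,c3) ✓  (m4,c4) ✓  (m4,c5) ✓  (m4,c6) ✓  (m5,c2) ✓  (m5,c4) ✓  (m5,c6) ✓
Counterexamples (restrictor pairs failing the scope): 6.

6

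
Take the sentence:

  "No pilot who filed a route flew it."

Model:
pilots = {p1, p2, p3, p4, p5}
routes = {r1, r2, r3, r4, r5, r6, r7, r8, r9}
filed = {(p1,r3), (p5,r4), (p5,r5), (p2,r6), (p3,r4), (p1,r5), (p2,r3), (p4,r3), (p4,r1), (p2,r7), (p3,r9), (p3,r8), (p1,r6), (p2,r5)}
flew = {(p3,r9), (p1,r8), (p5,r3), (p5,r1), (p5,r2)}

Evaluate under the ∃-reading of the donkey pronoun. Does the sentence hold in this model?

"it" takes "a route" as antecedent — a donkey pronoun bound across the clause boundary.
Truth condition: for no (p,r) with filed(p,r) does flew(p,r) hold.
Restrictor pairs — does the scope hold? (p1,r3):fails  (p1,r5):fails  (p1,r6):fails  (p2,r3):fails  (p2,r5):fails  (p2,r6):fails  (p2,r7):fails  (p3,r4):fails  (p3,r8):fails  (p3,r9):holds  (p4,r1):fails  (p4,r3):fails  (p5,r4):fails  (p5,r5):fails
Scope holds for 1 pair(s), so the sentence is false.

False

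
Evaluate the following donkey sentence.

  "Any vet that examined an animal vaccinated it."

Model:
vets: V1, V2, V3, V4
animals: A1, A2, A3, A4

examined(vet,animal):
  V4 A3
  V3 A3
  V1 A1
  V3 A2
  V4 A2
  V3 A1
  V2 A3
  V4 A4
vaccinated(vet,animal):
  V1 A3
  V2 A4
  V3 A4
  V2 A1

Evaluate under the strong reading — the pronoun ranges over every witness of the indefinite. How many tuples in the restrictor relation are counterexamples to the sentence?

"it" takes "an animal" as antecedent — a donkey pronoun bound across the clause boundary.
Strong reading: for every (v,a) with examined(v,a), vaccinated(v,a).
Restrictor pairs: (V1,A1) ✗  (V2,A3) ✗  (V3,A1) ✗  (V3,A2) ✗  (V3,A3) ✗  (V4,A2) ✗  (V4,A3) ✗  (V4,A4) ✗
Counterexamples (restrictor pairs failing the scope): 8.

8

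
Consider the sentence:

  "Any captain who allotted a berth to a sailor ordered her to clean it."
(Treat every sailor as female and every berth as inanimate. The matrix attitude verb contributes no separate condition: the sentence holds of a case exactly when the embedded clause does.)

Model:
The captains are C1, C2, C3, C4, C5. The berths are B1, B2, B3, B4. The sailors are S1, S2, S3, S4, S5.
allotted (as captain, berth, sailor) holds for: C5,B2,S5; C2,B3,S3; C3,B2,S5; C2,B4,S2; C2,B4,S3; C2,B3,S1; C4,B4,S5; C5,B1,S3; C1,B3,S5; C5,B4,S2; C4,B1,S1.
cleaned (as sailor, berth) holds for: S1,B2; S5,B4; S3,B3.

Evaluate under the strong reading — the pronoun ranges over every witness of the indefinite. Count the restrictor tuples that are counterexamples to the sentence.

"her" takes "a sailor" as antecedent and "it" takes "a berth"; both are donkey pronouns co-varying with the restrictor.
Strong reading: for every (c,b,s) with allotted(c,b,s), cleaned(s,b).
Restrictor triples: (C1,B3,S5)→cleaned(S5,B3) ✗  (C2,B3,S1)→cleaned(S1,B3) ✗  (C2,B3,S3)→cleaned(S3,B3) ✓  (C2,B4,S2)→cleaned(S2,B4) ✗  (C2,B4,S3)→cleaned(S3,B4) ✗  (C3,B2,S5)→cleaned(S5,B2) ✗  (C4,B1,S1)→cleaned(S1,B1) ✗  (C4,B4,S5)→cleaned(S5,B4) ✓  (C5,B1,S3)→cleaned(S3,B1) ✗  (C5,B2,S5)→cleaned(S5,B2) ✗  (C5,B4,S2)→cleaned(S2,B4) ✗
Counterexamples (restrictor triples failing the scope): 9.

9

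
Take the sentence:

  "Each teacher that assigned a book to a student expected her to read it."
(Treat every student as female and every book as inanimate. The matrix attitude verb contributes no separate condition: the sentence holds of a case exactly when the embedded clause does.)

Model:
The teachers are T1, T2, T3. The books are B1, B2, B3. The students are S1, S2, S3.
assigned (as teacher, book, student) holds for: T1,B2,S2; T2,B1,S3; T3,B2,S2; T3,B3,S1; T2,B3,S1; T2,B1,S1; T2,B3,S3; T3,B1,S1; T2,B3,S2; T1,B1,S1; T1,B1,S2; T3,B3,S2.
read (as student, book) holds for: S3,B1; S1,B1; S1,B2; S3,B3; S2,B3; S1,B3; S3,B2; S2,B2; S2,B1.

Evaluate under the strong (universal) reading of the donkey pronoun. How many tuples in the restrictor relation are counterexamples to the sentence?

0

"her" takes "a student" as antecedent and "it" takes "a book"; both are donkey pronouns co-varying with the restrictor.
Strong reading: for every (t,b,s) with assigned(t,b,s), read(s,b).
Restrictor triples: (T1,B1,S1)→read(S1,B1) ✓  (T1,B1,S2)→read(S2,B1) ✓  (T1,B2,S2)→read(S2,B2) ✓  (T2,B1,S1)→read(S1,B1) ✓  (T2,B1,S3)→read(S3,B1) ✓  (T2,B3,S1)→read(S1,B3) ✓  (T2,B3,S2)→read(S2,B3) ✓  (T2,B3,S3)→read(S3,B3) ✓  (T3,B1,S1)→read(S1,B1) ✓  (T3,B2,S2)→read(S2,B2) ✓  (T3,B3,S1)→read(S1,B3) ✓  (T3,B3,S2)→read(S2,B3) ✓
Counterexamples (restrictor triples failing the scope): 0.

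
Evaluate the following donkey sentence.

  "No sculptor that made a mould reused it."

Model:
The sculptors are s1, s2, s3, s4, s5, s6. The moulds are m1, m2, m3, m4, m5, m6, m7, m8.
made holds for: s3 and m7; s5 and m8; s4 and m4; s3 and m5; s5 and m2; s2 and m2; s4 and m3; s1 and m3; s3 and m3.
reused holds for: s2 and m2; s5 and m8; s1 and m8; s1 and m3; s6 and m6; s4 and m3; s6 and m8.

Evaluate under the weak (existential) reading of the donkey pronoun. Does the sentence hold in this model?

"it" takes "a mould" as antecedent — a donkey pronoun bound across the clause boundary.
Truth condition: for no (s,m) with made(s,m) does reused(s,m) hold.
Restrictor pairs — does the scope hold? (s1,m3):holds  (s2,m2):holds  (s3,m3):fails  (s3,m5):fails  (s3,m7):fails  (s4,m3):holds  (s4,m4):fails  (s5,m2):fails  (s5,m8):holds
Scope holds for 4 pair(s), so the sentence is false.

False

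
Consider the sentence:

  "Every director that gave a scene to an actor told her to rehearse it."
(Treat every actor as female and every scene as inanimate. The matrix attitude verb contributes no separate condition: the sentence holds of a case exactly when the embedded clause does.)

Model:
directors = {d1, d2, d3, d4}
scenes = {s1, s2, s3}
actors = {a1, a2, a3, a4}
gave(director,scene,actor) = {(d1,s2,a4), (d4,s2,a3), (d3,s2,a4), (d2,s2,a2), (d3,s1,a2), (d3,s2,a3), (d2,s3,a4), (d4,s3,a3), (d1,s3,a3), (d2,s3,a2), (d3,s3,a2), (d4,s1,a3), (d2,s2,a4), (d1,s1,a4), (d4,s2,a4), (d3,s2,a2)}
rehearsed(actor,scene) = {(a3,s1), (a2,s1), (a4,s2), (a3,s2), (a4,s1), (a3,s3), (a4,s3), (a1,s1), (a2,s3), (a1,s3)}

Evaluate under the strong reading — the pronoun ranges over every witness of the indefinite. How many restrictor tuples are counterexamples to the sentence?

"her" takes "an actor" as antecedent and "it" takes "a scene"; both are donkey pronouns co-varying with the restrictor.
Strong reading: for every (d,s,a) with gave(d,s,a), rehearsed(a,s).
Restrictor triples: (d1,s1,a4)→rehearsed(a4,s1) ✓  (d1,s2,a4)→rehearsed(a4,s2) ✓  (d1,s3,a3)→rehearsed(a3,s3) ✓  (d2,s2,a2)→rehearsed(a2,s2) ✗  (d2,s2,a4)→rehearsed(a4,s2) ✓  (d2,s3,a2)→rehearsed(a2,s3) ✓  (d2,s3,a4)→rehearsed(a4,s3) ✓  (d3,s1,a2)→rehearsed(a2,s1) ✓  (d3,s2,a2)→rehearsed(a2,s2) ✗  (d3,s2,a3)→rehearsed(a3,s2) ✓  (d3,s2,a4)→rehearsed(a4,s2) ✓  (d3,s3,a2)→rehearsed(a2,s3) ✓  (d4,s1,a3)→rehearsed(a3,s1) ✓  (d4,s2,a3)→rehearsed(a3,s2) ✓  (d4,s2,a4)→rehearsed(a4,s2) ✓  (d4,s3,a3)→rehearsed(a3,s3) ✓
Counterexamples (restrictor triples failing the scope): 2.

2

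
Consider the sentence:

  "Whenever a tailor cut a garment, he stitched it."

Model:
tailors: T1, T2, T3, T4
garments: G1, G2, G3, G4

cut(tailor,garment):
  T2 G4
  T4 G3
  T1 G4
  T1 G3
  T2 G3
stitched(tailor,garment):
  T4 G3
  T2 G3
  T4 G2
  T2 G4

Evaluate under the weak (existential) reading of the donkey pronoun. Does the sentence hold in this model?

False

"it" takes "a garment" as antecedent — a donkey pronoun bound across the clause boundary.
Weak reading: every tailor t with some cut-garment has at least one cut-garment g such that stitched(t,g).
Per tailor: T1:✗  T2:✓  T4:✓
T1 has no witness among its cut-garments.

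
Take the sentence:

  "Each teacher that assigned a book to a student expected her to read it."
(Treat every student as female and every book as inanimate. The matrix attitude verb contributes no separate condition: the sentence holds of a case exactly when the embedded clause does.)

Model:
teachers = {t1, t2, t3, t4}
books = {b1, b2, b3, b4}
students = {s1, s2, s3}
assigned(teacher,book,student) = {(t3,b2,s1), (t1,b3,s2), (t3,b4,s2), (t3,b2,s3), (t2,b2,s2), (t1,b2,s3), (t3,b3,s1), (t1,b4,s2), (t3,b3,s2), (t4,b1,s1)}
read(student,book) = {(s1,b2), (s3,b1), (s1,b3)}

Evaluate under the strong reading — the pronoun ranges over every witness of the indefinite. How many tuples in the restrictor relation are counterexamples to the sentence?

"her" takes "a student" as antecedent and "it" takes "a book"; both are donkey pronouns co-varying with the restrictor.
Strong reading: for every (t,b,s) with assigned(t,b,s), read(s,b).
Restrictor triples: (t1,b2,s3)→read(s3,b2) ✗  (t1,b3,s2)→read(s2,b3) ✗  (t1,b4,s2)→read(s2,b4) ✗  (t2,b2,s2)→read(s2,b2) ✗  (t3,b2,s1)→read(s1,b2) ✓  (t3,b2,s3)→read(s3,b2) ✗  (t3,b3,s1)→read(s1,b3) ✓  (t3,b3,s2)→read(s2,b3) ✗  (t3,b4,s2)→read(s2,b4) ✗  (t4,b1,s1)→read(s1,b1) ✗
Counterexamples (restrictor triples failing the scope): 8.

8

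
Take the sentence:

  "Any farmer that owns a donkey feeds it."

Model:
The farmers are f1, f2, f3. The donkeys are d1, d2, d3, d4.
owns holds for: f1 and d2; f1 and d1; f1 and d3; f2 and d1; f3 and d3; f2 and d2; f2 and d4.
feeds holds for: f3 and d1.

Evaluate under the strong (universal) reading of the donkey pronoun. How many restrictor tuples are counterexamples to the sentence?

7

"it" takes "a donkey" as antecedent — a donkey pronoun bound across the clause boundary.
Strong reading: for every (f,d) with owns(f,d), feeds(f,d).
Restrictor pairs: (f1,d1) ✗  (f1,d2) ✗  (f1,d3) ✗  (f2,d1) ✗  (f2,d2) ✗  (f2,d4) ✗  (f3,d3) ✗
Counterexamples (restrictor pairs failing the scope): 7.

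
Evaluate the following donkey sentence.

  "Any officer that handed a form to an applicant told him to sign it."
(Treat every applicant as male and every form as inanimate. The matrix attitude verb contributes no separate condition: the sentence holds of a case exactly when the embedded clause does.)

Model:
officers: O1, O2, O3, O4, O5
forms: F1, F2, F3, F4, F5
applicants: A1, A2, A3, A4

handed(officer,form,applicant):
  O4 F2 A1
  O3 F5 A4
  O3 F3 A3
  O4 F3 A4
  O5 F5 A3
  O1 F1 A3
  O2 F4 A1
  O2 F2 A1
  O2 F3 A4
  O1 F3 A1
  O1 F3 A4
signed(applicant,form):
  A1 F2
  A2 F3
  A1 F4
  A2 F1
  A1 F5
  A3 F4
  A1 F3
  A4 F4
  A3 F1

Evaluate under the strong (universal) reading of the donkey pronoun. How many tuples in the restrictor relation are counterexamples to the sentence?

6

"him" takes "an applicant" as antecedent and "it" takes "a form"; both are donkey pronouns co-varying with the restrictor.
Strong reading: for every (o,f,a) with handed(o,f,a), signed(a,f).
Restrictor triples: (O1,F1,A3)→signed(A3,F1) ✓  (O1,F3,A1)→signed(A1,F3) ✓  (O1,F3,A4)→signed(A4,F3) ✗  (O2,F2,A1)→signed(A1,F2) ✓  (O2,F3,A4)→signed(A4,F3) ✗  (O2,F4,A1)→signed(A1,F4) ✓  (O3,F3,A3)→signed(A3,F3) ✗  (O3,F5,A4)→signed(A4,F5) ✗  (O4,F2,A1)→signed(A1,F2) ✓  (O4,F3,A4)→signed(A4,F3) ✗  (O5,F5,A3)→signed(A3,F5) ✗
Counterexamples (restrictor triples failing the scope): 6.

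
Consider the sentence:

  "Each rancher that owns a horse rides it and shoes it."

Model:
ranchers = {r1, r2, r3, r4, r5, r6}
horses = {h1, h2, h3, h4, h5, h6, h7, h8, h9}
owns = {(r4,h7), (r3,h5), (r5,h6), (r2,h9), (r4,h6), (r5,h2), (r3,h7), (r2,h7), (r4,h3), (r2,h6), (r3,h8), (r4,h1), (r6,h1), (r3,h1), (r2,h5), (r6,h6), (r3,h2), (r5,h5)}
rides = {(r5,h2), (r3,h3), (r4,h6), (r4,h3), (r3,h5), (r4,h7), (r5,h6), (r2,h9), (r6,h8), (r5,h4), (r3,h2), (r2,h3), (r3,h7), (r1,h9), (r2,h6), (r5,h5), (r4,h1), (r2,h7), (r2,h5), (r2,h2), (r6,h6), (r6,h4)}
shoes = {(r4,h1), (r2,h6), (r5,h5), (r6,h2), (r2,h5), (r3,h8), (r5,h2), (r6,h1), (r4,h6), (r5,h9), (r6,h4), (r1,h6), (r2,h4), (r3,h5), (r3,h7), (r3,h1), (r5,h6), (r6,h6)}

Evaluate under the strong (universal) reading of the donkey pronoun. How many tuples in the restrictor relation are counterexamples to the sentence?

"it" takes "a horse" as antecedent — a donkey pronoun bound across the clause boundary.
Strong reading: for every (r,h) with owns(r,h), rides(r,h) ∧ shoes(r,h).
Restrictor pairs: (r2,h5) ✓  (r2,h6) ✓  (r2,h7) ✗  (r2,h9) ✗  (r3,h1) ✗  (r3,h2) ✗  (r3,h5) ✓  (r3,h7) ✓  (r3,h8) ✗  (r4,h1) ✓  (r4,h3) ✗  (r4,h6) ✓  (r4,h7) ✗  (r5,h2) ✓  (r5,h5) ✓  (r5,h6) ✓  (r6,h1) ✗  (r6,h6) ✓
Counterexamples (restrictor pairs failing the scope): 8.

8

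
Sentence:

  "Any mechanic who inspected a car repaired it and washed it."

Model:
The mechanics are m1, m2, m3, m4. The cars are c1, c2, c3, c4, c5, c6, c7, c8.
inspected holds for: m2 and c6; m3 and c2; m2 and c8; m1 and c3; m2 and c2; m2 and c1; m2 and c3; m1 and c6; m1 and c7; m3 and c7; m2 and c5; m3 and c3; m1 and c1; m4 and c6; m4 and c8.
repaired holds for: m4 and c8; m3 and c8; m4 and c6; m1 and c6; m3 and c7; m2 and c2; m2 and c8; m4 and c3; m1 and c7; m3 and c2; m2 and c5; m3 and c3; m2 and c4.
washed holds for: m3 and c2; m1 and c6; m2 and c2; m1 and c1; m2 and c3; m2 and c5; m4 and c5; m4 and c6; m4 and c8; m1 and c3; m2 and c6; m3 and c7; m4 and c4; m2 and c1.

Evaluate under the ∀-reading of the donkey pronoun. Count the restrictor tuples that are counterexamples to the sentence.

"it" takes "a car" as antecedent — a donkey pronoun bound across the clause boundary.
Strong reading: for every (m,c) with inspected(m,c), repaired(m,c) ∧ washed(m,c).
Restrictor pairs: (m1,c1) ✗  (m1,c3) ✗  (m1,c6) ✓  (m1,c7) ✗  (m2,c1) ✗  (m2,c2) ✓  (m2,c3) ✗  (m2,c5) ✓  (m2,c6) ✗  (m2,c8) ✗  (m3,c2) ✓  (m3,c3) ✗  (m3,c7) ✓  (m4,c6) ✓  (m4,c8) ✓
Counterexamples (restrictor pairs failing the scope): 8.

8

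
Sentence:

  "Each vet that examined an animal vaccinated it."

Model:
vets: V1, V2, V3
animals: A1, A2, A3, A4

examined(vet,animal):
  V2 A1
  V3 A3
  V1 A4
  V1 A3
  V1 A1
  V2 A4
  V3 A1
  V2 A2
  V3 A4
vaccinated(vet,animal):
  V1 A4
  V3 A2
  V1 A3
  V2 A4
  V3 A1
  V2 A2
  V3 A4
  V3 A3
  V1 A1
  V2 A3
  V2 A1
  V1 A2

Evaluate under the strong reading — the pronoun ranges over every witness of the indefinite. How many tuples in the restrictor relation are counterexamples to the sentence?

"it" takes "an animal" as antecedent — a donkey pronoun bound across the clause boundary.
Strong reading: for every (v,a) with examined(v,a), vaccinated(v,a).
Restrictor pairs: (V1,A1) ✓  (V1,A3) ✓  (V1,A4) ✓  (V2,A1) ✓  (V2,A2) ✓  (V2,A4) ✓  (V3,A1) ✓  (V3,A3) ✓  (V3,A4) ✓
Counterexamples (restrictor pairs failing the scope): 0.

0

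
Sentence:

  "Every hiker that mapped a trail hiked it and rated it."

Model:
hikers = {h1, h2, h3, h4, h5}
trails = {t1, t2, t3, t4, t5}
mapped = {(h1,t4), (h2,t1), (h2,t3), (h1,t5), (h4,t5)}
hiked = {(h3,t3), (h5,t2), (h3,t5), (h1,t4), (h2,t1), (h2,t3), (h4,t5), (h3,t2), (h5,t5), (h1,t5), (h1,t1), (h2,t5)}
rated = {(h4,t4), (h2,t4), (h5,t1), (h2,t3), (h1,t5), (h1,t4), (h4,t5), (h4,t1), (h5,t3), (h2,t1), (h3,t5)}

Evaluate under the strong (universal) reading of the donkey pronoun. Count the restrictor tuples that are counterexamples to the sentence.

"it" takes "a trail" as antecedent — a donkey pronoun bound across the clause boundary.
Strong reading: for every (h,t) with mapped(h,t), hiked(h,t) ∧ rated(h,t).
Restrictor pairs: (h1,t4) ✓  (h1,t5) ✓  (h2,t1) ✓  (h2,t3) ✓  (h4,t5) ✓
Counterexamples (restrictor pairs failing the scope): 0.

0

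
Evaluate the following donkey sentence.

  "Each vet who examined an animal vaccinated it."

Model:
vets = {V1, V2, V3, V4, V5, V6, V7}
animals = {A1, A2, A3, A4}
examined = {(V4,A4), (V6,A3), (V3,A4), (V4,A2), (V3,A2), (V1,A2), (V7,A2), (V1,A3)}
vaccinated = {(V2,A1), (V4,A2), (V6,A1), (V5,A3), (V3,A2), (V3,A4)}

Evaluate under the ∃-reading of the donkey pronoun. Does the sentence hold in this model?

"it" takes "an animal" as antecedent — a donkey pronoun bound across the clause boundary.
Weak reading: every vet v with some examined-animal has at least one examined-animal a such that vaccinated(v,a).
Per vet: V1:✗  V3:✓  V4:✓  V6:✗  V7:✗
V1 has no witness among its examined-animals.

False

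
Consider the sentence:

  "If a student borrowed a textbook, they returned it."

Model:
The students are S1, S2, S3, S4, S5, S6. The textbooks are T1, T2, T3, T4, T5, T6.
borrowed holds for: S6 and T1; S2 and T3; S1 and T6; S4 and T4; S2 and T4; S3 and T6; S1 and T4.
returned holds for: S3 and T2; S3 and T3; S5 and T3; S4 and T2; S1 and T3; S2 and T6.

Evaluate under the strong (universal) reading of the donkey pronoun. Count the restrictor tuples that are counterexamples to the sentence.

7

"it" takes "a textbook" as antecedent — a donkey pronoun bound across the clause boundary.
Strong reading: for every (s,t) with borrowed(s,t), returned(s,t).
Restrictor pairs: (S1,T4) ✗  (S1,T6) ✗  (S2,T3) ✗  (S2,T4) ✗  (S3,T6) ✗  (S4,T4) ✗  (S6,T1) ✗
Counterexamples (restrictor pairs failing the scope): 7.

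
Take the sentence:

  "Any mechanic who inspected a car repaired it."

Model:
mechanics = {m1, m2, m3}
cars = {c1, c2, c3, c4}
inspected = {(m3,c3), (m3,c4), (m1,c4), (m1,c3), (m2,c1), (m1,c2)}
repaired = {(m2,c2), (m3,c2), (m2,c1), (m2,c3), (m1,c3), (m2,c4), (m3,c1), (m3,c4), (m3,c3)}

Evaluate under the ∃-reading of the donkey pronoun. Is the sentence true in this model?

True

"it" takes "a car" as antecedent — a donkey pronoun bound across the clause boundary.
Weak reading: every mechanic m with some inspected-car has at least one inspected-car c such that repaired(m,c).
Per mechanic: m1:✓  m2:✓  m3:✓
Every mechanic in the restrictor has a witness.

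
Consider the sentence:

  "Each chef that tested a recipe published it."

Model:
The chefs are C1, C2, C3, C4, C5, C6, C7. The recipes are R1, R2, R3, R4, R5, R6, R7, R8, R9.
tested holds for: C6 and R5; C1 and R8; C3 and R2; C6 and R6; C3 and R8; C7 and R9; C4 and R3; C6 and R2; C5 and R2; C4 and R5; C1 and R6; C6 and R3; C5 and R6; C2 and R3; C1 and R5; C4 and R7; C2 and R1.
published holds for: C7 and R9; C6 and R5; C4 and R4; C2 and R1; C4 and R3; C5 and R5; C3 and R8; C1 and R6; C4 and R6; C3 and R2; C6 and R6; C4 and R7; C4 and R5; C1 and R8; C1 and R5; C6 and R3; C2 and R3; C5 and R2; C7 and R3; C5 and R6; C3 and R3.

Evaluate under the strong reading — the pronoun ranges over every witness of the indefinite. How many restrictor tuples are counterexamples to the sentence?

"it" takes "a recipe" as antecedent — a donkey pronoun bound across the clause boundary.
Strong reading: for every (c,r) with tested(c,r), published(c,r).
Restrictor pairs: (C1,R5) ✓  (C1,R6) ✓  (C1,R8) ✓  (C2,R1) ✓  (C2,R3) ✓  (C3,R2) ✓  (C3,R8) ✓  (C4,R3) ✓  (C4,R5) ✓  (C4,R7) ✓  (C5,R2) ✓  (C5,R6) ✓  (C6,R2) ✗  (C6,R3) ✓  (C6,R5) ✓  (C6,R6) ✓  (C7,R9) ✓
Counterexamples (restrictor pairs failing the scope): 1.

1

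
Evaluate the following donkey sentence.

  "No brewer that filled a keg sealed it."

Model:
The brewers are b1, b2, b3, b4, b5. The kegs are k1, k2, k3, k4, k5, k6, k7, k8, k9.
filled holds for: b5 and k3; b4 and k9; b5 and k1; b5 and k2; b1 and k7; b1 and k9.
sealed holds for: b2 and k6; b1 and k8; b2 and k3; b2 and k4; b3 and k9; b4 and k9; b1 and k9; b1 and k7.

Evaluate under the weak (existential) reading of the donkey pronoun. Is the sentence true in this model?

"it" takes "a keg" as antecedent — a donkey pronoun bound across the clause boundary.
Truth condition: for no (b,k) with filled(b,k) does sealed(b,k) hold.
Restrictor pairs — does the scope hold? (b1,k7):holds  (b1,k9):holds  (b4,k9):holds  (b5,k1):fails  (b5,k2):fails  (b5,k3):fails
Scope holds for 3 pair(s), so the sentence is false.

False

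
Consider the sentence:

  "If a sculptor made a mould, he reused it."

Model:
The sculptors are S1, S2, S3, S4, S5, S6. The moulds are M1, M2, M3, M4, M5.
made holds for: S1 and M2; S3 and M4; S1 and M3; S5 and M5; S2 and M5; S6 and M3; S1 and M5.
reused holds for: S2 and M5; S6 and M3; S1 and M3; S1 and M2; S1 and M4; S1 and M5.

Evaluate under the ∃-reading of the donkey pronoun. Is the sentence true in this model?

False

"it" takes "a mould" as antecedent — a donkey pronoun bound across the clause boundary.
Weak reading: every sculptor s with some made-mould has at least one made-mould m such that reused(s,m).
Per sculptor: S1:✓  S2:✓  S3:✗  S5:✗  S6:✓
S3 has no witness among its made-moulds.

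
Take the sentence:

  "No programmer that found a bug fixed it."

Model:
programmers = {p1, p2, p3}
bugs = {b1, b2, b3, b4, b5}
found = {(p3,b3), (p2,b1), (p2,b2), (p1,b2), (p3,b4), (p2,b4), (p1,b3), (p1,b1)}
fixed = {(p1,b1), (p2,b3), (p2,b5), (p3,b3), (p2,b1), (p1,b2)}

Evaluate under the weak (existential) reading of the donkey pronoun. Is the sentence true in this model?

False

"it" takes "a bug" as antecedent — a donkey pronoun bound across the clause boundary.
Truth condition: for no (p,b) with found(p,b) does fixed(p,b) hold.
Restrictor pairs — does the scope hold? (p1,b1):holds  (p1,b2):holds  (p1,b3):fails  (p2,b1):holds  (p2,b2):fails  (p2,b4):fails  (p3,b3):holds  (p3,b4):fails
Scope holds for 4 pair(s), so the sentence is false.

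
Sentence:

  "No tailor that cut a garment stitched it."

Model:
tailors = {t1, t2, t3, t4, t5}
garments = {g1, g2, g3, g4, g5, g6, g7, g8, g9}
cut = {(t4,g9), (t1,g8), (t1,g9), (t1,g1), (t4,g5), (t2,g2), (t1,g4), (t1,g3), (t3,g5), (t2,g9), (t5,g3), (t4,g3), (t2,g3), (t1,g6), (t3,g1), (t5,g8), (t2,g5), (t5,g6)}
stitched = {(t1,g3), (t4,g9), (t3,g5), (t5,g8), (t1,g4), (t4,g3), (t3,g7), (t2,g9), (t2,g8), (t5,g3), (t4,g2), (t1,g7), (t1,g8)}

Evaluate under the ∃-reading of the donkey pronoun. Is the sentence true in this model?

False

"it" takes "a garment" as antecedent — a donkey pronoun bound across the clause boundary.
Truth condition: for no (t,g) with cut(t,g) does stitched(t,g) hold.
Restrictor pairs — does the scope hold? (t1,g1):fails  (t1,g3):holds  (t1,g4):holds  (t1,g6):fails  (t1,g8):holds  (t1,g9):fails  (t2,g2):fails  (t2,g3):fails  (t2,g5):fails  (t2,g9):holds  (t3,g1):fails  (t3,g5):holds  (t4,g3):holds  (t4,g5):fails  (t4,g9):holds  (t5,g3):holds  (t5,g6):fails  (t5,g8):holds
Scope holds for 9 pair(s), so the sentence is false.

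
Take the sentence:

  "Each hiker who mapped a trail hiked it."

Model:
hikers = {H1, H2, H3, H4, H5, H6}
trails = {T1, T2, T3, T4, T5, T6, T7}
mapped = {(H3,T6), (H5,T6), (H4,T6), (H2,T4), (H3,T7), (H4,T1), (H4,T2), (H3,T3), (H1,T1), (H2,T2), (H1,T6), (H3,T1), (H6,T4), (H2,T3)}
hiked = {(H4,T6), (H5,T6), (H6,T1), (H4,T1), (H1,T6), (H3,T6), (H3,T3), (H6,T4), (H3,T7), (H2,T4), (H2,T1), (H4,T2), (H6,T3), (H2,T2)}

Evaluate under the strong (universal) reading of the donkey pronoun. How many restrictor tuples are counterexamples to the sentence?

"it" takes "a trail" as antecedent — a donkey pronoun bound across the clause boundary.
Strong reading: for every (h,t) with mapped(h,t), hiked(h,t).
Restrictor pairs: (H1,T1) ✗  (H1,T6) ✓  (H2,T2) ✓  (H2,T3) ✗  (H2,T4) ✓  (H3,T1) ✗  (H3,T3) ✓  (H3,T6) ✓  (H3,T7) ✓  (H4,T1) ✓  (H4,T2) ✓  (H4,T6) ✓  (H5,T6) ✓  (H6,T4) ✓
Counterexamples (restrictor pairs failing the scope): 3.

3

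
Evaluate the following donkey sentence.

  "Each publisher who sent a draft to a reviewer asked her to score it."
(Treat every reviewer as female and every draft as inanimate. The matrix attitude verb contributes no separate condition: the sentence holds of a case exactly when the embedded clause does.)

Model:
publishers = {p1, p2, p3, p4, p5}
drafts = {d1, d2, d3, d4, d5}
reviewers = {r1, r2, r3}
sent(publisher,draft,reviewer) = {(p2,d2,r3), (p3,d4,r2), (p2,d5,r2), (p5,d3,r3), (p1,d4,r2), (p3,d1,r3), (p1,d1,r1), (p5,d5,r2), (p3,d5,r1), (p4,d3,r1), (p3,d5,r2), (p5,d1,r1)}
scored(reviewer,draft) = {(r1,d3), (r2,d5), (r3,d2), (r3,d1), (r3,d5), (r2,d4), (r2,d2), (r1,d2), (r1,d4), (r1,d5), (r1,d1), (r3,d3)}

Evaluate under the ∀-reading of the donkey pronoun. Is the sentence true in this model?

"her" takes "a reviewer" as antecedent and "it" takes "a draft"; both are donkey pronouns co-varying with the restrictor.
Strong reading: for every (p,d,r) with sent(p,d,r), scored(r,d).
Restrictor triples: (p1,d1,r1)→scored(r1,d1) ✓  (p1,d4,r2)→scored(r2,d4) ✓  (p2,d2,r3)→scored(r3,d2) ✓  (p2,d5,r2)→scored(r2,d5) ✓  (p3,d1,r3)→scored(r3,d1) ✓  (p3,d4,r2)→scored(r2,d4) ✓  (p3,d5,r1)→scored(r1,d5) ✓  (p3,d5,r2)→scored(r2,d5) ✓  (p4,d3,r1)→scored(r1,d3) ✓  (p5,d1,r1)→scored(r1,d1) ✓  (p5,d3,r3)→scored(r3,d3) ✓  (p5,d5,r2)→scored(r2,d5) ✓
Every restrictor triple satisfies the scope.

True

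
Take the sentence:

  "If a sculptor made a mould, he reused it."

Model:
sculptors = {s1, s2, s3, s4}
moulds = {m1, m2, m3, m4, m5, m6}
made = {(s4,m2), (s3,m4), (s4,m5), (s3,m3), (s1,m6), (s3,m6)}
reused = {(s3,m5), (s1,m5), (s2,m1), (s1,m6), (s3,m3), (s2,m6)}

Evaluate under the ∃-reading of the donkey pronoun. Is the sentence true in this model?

"it" takes "a mould" as antecedent — a donkey pronoun bound across the clause boundary.
Weak reading: every sculptor s with some made-mould has at least one made-mould m such that reused(s,m).
Per sculptor: s1:✓  s3:✓  s4:✗
s4 has no witness among its made-moulds.

False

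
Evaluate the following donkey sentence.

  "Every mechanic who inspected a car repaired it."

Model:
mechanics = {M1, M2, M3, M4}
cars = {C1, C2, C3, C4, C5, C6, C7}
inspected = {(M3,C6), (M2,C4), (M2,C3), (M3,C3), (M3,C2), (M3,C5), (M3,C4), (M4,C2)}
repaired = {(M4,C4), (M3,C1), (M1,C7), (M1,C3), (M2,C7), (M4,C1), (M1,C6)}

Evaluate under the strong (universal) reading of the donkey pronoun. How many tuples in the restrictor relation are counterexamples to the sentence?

"it" takes "a car" as antecedent — a donkey pronoun bound across the clause boundary.
Strong reading: for every (m,c) with inspected(m,c), repaired(m,c).
Restrictor pairs: (M2,C3) ✗  (M2,C4) ✗  (M3,C2) ✗  (M3,C3) ✗  (M3,C4) ✗  (M3,C5) ✗  (M3,C6) ✗  (M4,C2) ✗
Counterexamples (restrictor pairs failing the scope): 8.

8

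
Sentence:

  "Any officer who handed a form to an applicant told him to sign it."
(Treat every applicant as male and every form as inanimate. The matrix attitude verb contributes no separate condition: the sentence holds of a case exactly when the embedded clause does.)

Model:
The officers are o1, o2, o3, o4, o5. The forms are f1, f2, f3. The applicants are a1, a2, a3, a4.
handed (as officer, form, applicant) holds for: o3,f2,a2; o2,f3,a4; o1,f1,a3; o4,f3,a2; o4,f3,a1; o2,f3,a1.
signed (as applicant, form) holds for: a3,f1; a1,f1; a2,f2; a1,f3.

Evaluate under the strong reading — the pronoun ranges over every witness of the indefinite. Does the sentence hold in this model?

False

"him" takes "an applicant" as antecedent and "it" takes "a form"; both are donkey pronouns co-varying with the restrictor.
Strong reading: for every (o,f,a) with handed(o,f,a), signed(a,f).
Restrictor triples: (o1,f1,a3)→signed(a3,f1) ✓  (o2,f3,a1)→signed(a1,f3) ✓  (o2,f3,a4)→signed(a4,f3) ✗  (o3,f2,a2)→signed(a2,f2) ✓  (o4,f3,a1)→signed(a1,f3) ✓  (o4,f3,a2)→signed(a2,f3) ✗
Counterexample: (o2,f3,a4) — signed(a4,f3) does not hold.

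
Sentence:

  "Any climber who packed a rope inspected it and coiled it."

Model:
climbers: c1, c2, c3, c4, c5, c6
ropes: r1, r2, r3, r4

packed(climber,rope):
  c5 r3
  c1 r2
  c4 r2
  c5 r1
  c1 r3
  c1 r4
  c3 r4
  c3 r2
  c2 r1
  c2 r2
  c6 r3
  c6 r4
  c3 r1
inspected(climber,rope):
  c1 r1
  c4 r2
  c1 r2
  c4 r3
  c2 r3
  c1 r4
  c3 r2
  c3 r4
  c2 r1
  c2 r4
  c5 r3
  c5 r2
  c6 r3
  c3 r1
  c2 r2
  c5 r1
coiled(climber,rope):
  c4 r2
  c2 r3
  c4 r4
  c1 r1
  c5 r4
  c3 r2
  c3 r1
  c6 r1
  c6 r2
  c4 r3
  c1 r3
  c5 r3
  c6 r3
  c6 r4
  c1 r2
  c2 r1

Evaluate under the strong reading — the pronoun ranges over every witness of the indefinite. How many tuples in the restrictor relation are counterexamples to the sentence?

"it" takes "a rope" as antecedent — a donkey pronoun bound across the clause boundary.
Strong reading: for every (c,r) with packed(c,r), inspected(c,r) ∧ coiled(c,r).
Restrictor pairs: (c1,r2) ✓  (c1,r3) ✗  (c1,r4) ✗  (c2,r1) ✓  (c2,r2) ✗  (c3,r1) ✓  (c3,r2) ✓  (c3,r4) ✗  (c4,r2) ✓  (c5,r1) ✗  (c5,r3) ✓  (c6,r3) ✓  (c6,r4) ✗
Counterexamples (restrictor pairs failing the scope): 6.

6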